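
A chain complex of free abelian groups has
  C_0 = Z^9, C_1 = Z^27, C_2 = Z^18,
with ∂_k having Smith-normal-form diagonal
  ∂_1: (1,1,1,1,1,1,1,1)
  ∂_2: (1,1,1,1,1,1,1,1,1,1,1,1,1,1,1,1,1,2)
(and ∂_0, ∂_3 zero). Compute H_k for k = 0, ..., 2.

H_0: b_0 = 9 − 0 − 8 = 1; torsion from ∂_1 factors > 1: none. So H_0 ≅ Z.
H_1: b_1 = 27 − 8 − 18 = 1; torsion from ∂_2 factors > 1: [2]. So H_1 ≅ Z × Z/2.
H_2: b_2 = 18 − 18 − 0 = 0; torsion from ∂_3 factors > 1: none. So H_2 ≅ 0.

H_0 ≅ Z,  H_1 ≅ Z × Z/2,  H_2 = 0.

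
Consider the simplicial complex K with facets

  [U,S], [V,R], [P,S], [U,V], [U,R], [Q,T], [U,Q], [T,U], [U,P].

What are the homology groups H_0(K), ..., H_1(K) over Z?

H_0 ≅ Z,  H_1 ≅ Z^3.

Take the total order P < Q < R < S < T < U < V on the vertex set. Then K (dimension 1) consists of the simplices:

  0-simplices (7): P, Q, R, S, T, U, V
  1-simplices (9): PS, PU, QT, QU, RU, RV, SU, TU, UV

so the chain groups are C_0 ≅ Z^7, C_1 ≅ Z^9.

The boundary map ∂_1: C_1 → C_0 is given by ∂[p,q] = [q] − [p]. For instance
  ∂UV = V − U.
This gives a 7×9 integer matrix of rank 6; reducing to Smith normal form yields diagonal entries (1,1,1,1,1,1).

Now H_k = ker ∂_k / im ∂_{k+1}, so:

  H_0: rank C_0 − rank ∂_1 = 7 − 6 = 1, and the invariant factors of ∂_1 are all 1, so H_0 ≅ Z.
  H_1: rank ker ∂_1 − rank ∂_2 = (9 − 6) − 0 = 3, and there is no ∂_2, so H_1 ≅ Z^3.

As a check, the Euler characteristic is 7 − 9 = -2, which agrees with 1 − 3 = -2.
(K is a triangulation of a wedge of 3 circles.)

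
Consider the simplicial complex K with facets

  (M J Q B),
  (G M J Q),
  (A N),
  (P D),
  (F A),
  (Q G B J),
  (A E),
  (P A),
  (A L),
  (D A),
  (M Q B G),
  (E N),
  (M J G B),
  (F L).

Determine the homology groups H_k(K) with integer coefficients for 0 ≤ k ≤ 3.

Fix the vertex order A < B < D < E < F < G < J < L < M < N < P < Q and write every simplex with vertices in increasing order. Then dim K = 3 and the simplices of K are:

  0-simplices (12): A, B, D, E, F, G, J, L, M, N, P, Q
  1-simplices (19): AD, AE, AF, AL, AN, AP, BG, BJ, BM, BQ, DP, EN, FL, GJ, GM, GQ, JM, JQ, MQ
  2-simplices (10): BGJ, BGM, BGQ, BJM, BJQ, BMQ, GJM, GJQ, GMQ, JMQ
  3-simplices (5): BGJM, BGJQ, BGMQ, BJMQ, GJMQ

giving chain groups C_0 ≅ Z^12, C_1 ≅ Z^19, C_2 ≅ Z^10, C_3 ≅ Z^5.

∂_1: C_1 → C_0 is given by ∂[p,q] = [q] − [p]. For instance
  ∂BG = G − B.
As a 12×19 matrix over Z this has rank 10, with invariant factors (1,1,1,1,1,1,1,1,1,1).

The boundary map ∂_2: C_2 → C_1 maps a triangle to the signed sum of its edges. For instance
  ∂BGQ = GQ − BQ + BG,
  ∂BJM = JM − BM + BJ.
The 19×10 boundary matrix has rank 6 and Smith normal form diag(1,1,1,1,1,1).

The boundary map ∂_3: C_3 → C_2 sends each 3-simplex σ to the alternating sum Σ_i (−1)^i (σ with its i-th vertex removed). For instance
  ∂BGJQ = GJQ − BJQ + BGQ − BGJ,
  ∂BJMQ = JMQ − BMQ + BJQ − BJM.
As a 10×5 matrix over Z this has rank 4, with invariant factors (1,1,1,1).

Now H_k = ker ∂_k / im ∂_{k+1}, so:

  H_0: rank C_0 − rank ∂_1 = 12 − 10 = 2, and the invariant factors of ∂_1 are all 1, so H_0 = Z^2.
  H_1: rank ker ∂_1 − rank ∂_2 = (19 − 10) − 6 = 3, and the invariant factors of ∂_2 are all 1, so H_1 = Z^3.
  H_2: rank ker ∂_2 − rank ∂_3 = (10 − 6) − 4 = 0, and the invariant factors of ∂_3 are all 1, so H_2 = 0.
  H_3: rank ker ∂_3 − rank ∂_4 = (5 − 4) − 0 = 1, and there is no ∂_4, so H_3 = Z.

As a check, the Euler characteristic is 12 − 19 + 10 − 5 = -2, which agrees with 2 − 3 + 0 − 1 = -2.
(K is a triangulation of the disjoint union of a wedge of 3 circles and the 3-sphere S^3.)

H_0 = Z^2,  H_1 = Z^3,  H_2 = 0,  H_3 = Z.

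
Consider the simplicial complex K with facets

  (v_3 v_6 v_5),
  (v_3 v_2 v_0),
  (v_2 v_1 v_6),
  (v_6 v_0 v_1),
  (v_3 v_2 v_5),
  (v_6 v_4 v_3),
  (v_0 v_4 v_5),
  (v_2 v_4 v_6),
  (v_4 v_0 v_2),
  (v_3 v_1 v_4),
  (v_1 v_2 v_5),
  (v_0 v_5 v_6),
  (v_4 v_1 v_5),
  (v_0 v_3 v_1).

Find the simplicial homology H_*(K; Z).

Take the total order v_0 < v_1 < v_2 < v_3 < v_4 < v_5 < v_6 on the vertex set. Then K (dimension 2) consists of the simplices:

  0-simplices (7): [v_0], [v_1], [v_2], [v_3], [v_4], [v_5], [v_6]
  1-simplices (21): (21 of them)
  2-simplices (14): (14 of them)

giving chain groups C_0 ≅ Z^7, C_1 ≅ Z^21, C_2 ≅ Z^14.

Boundary ∂_1: C_1 → C_0 is given by ∂[p,q] = [q] − [p]. For instance
  ∂[v_0,v_2] = [v_2] − [v_0].
The 7×21 boundary matrix has rank 6 and Smith normal form diag(1,1,1,1,1,1).

The boundary map ∂_2: C_2 → C_1 sends each 2-simplex [p,q,r] to [q,r] − [p,r] + [p,q]. For instance
  ∂[v_1,v_2,v_5] = [v_2,v_5] − [v_1,v_5] + [v_1,v_2],
  ∂[v_0,v_5,v_6] = [v_5,v_6] − [v_0,v_6] + [v_0,v_5].
This gives a 21×14 integer matrix of rank 13; reducing to Smith normal form yields diagonal entries (1,1,1,1,1,1,1,1,1,1,1,1,1).

Computing H_k = (kernel of ∂_k) / (image of ∂_{k+1}):

  H_0: rank C_0 − rank ∂_1 = 7 − 6 = 1, and the invariant factors of ∂_1 are all 1, so H_0 ≅ Z.
  H_1: rank ker ∂_1 − rank ∂_2 = (21 − 6) − 13 = 2, and the invariant factors of ∂_2 are all 1, so H_1 ≅ Z^2.
  H_2: rank ker ∂_2 − rank ∂_3 = (14 − 13) − 0 = 1, and there is no ∂_3, so H_2 ≅ Z.

H_0 ≅ Z,  H_1 ≅ Z^2,  H_2 ≅ Z.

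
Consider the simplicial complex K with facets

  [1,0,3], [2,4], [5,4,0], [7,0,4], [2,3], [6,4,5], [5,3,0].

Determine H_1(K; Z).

We work with the vertex ordering 0 < 1 < 2 < 3 < 4 < 5 < 6 < 7. The simplices of K, each written with vertices in increasing order, are:

  0-simplices (8): [0], [1], [2], [3], [4], [5], [6], [7]
  1-simplices (13): [0,1], [0,3], [0,4], [0,5], [0,7], [1,3], [2,3], [2,4], [3,5], [4,5], [4,6], [4,7], [5,6]
  2-simplices (5): [0,1,3], [0,3,5], [0,4,5], [0,4,7], [4,5,6]

Hence C_0 ≅ Z^8, C_1 ≅ Z^13, C_2 ≅ Z^5.

∂_1: C_1 → C_0 is given by ∂[p,q] = [q] − [p]. For instance
  ∂[4,6] = [6] − [4].
As a 8×13 matrix over Z this has rank 7, with invariant factors (1,1,1,1,1,1,1).

The boundary map ∂_2: C_2 → C_1 sends each 2-simplex [p,q,r] to [q,r] − [p,r] + [p,q]. For instance
  ∂[0,4,7] = [4,7] − [0,7] + [0,4],
  ∂[0,3,5] = [3,5] − [0,5] + [0,3].
This gives a 13×5 integer matrix of rank 5; reducing to Smith normal form yields diagonal entries (1,1,1,1,1).

Reading off H_k = ker ∂_k / im ∂_{k+1}:

  H_1: rank ker ∂_1 − rank ∂_2 = (13 − 7) − 5 = 1, and the invariant factors of ∂_2 are all 1, so H_1 ≅ Z.

H_1 ≅ Z.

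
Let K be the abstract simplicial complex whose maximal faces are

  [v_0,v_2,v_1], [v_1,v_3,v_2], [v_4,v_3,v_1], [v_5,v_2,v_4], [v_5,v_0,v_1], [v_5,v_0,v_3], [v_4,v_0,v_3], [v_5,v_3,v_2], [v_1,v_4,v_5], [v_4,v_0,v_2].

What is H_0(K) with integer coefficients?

H_0 ≅ Z.

Take the total order v_0 < v_1 < v_2 < v_3 < v_4 < v_5 on the vertex set. Then K (dimension 2) consists of the simplices:

  0-simplices (6): [v_0], [v_1], [v_2], [v_3], [v_4], [v_5]
  1-simplices (15): (15 of them)
  2-simplices (10): [v_0,v_1,v_2], [v_0,v_1,v_5], [v_0,v_2,v_4], [v_0,v_3,v_4], [v_0,v_3,v_5], [v_1,v_2,v_3], [v_1,v_3,v_4], [v_1,v_4,v_5], [v_2,v_3,v_5], [v_2,v_4,v_5]

Hence C_0 ≅ Z^6, C_1 ≅ Z^15, C_2 ≅ Z^10.

The boundary map ∂_1: C_1 → C_0 sends each edge [p,q] (with p < q) to q − p. For instance
  ∂[v_0,v_5] = [v_5] − [v_0].
The resulting 6×15 matrix has rank 5, and its Smith normal form has invariant factors (1,1,1,1,1).

∂_2: C_2 → C_1 sends each 2-simplex [p,q,r] to [q,r] − [p,r] + [p,q]. For instance
  ∂[v_0,v_1,v_5] = [v_1,v_5] − [v_0,v_5] + [v_0,v_1],
  ∂[v_2,v_3,v_5] = [v_3,v_5] − [v_2,v_5] + [v_2,v_3].
The resulting 15×10 matrix has rank 10, and its Smith normal form has invariant factors (1,1,1,1,1,1,1,1,1,2).

From H_k ≅ ker(∂_k) / im(∂_{k+1}) we obtain:

  H_0: rank C_0 − rank ∂_1 = 6 − 5 = 1, and the invariant factors of ∂_1 are all 1, so H_0 = Z.

(K is a triangulation of the real projective plane RP^2.)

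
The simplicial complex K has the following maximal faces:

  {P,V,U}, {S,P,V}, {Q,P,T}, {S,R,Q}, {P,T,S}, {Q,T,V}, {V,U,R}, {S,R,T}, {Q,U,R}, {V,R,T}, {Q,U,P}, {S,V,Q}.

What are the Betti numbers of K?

b_0 = 1, b_1 = 0, b_2 = 0.

Fix the vertex order P < Q < R < S < T < U < V and write every simplex with vertices in increasing order. Then dim K = 2 and the simplices of K are:

  0-simplices (7): P, Q, R, S, T, U, V
  1-simplices (18): PQ, PS, PT, PU, PV, QR, QS, QT, QU, QV, RS, RT, RU, RV, ST, SV, TV, UV
  2-simplices (12): PQT, PQU, PST, PSV, PUV, QRS, QRU, QSV, QTV, RST, RTV, RUV

giving chain groups C_0 ≅ Z^7, C_1 ≅ Z^18, C_2 ≅ Z^12.

Boundary ∂_1: C_1 → C_0 is given by ∂[p,q] = [q] − [p]. For instance
  ∂PT = T − P.
This gives a 7×18 integer matrix of rank 6; reducing to Smith normal form yields diagonal entries (1,1,1,1,1,1).

The boundary map ∂_2: C_2 → C_1 sends each 2-simplex [p,q,r] to [q,r] − [p,r] + [p,q]. For instance
  ∂RTV = TV − RV + RT,
  ∂PST = ST − PT + PS.
This gives a 18×12 integer matrix of rank 12; reducing to Smith normal form yields diagonal entries (1,1,1,1,1,1,1,1,1,1,1,2).

From H_k ≅ ker(∂_k) / im(∂_{k+1}) we obtain:

  H_0: rank C_0 − rank ∂_1 = 7 − 6 = 1, and the invariant factors of ∂_1 are all 1, so H_0 = Z.
  H_1: rank ker ∂_1 − rank ∂_2 = (18 − 6) − 12 = 0, and ∂_2 has invariant factor 2 > 1, so H_1 = Z/2.
  H_2: rank ker ∂_2 − rank ∂_3 = (12 − 12) − 0 = 0, and there is no ∂_3, so H_2 = 0.

Hence the Betti numbers are b_0 = 1, b_1 = 0, b_2 = 0.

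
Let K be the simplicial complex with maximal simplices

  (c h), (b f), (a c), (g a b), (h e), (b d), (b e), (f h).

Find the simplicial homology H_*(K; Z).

K has 8 vertices, 10 edges, 1 triangle.
rank ∂_0 = 0, rank ∂_1 = 7 ⇒ b_0 = 8 − 0 − 7 = 1; all invariant factors of ∂_1 are 1 so no torsion. So H_0 = Z.
rank ∂_1 = 7, rank ∂_2 = 1 ⇒ b_1 = 10 − 7 − 1 = 2; all invariant factors of ∂_2 are 1 so no torsion. So H_1 = Z^2.
rank ∂_2 = 1, rank ∂_3 = 0 ⇒ b_2 = 1 − 1 − 0 = 0. So H_2 = 0.

H_0 = Z,  H_1 = Z^2,  H_2 = 0.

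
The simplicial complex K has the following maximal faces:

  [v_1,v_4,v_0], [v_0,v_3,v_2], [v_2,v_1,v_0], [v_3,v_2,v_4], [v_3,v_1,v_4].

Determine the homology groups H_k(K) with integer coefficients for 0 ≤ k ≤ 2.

H_0 = Z,  H_1 = Z,  H_2 = 0.

Fix the vertex order v_0 < v_1 < v_2 < v_3 < v_4 and write every simplex with vertices in increasing order. Then dim K = 2 and the simplices of K are:

  0-simplices (5): [v_0], [v_1], [v_2], [v_3], [v_4]
  1-simplices (10): [v_0,v_1], [v_0,v_2], [v_0,v_3], [v_0,v_4], [v_1,v_2], [v_1,v_3], [v_1,v_4], [v_2,v_3], [v_2,v_4], [v_3,v_4]
  2-simplices (5): [v_0,v_1,v_2], [v_0,v_1,v_4], [v_0,v_2,v_3], [v_1,v_3,v_4], [v_2,v_3,v_4]

giving chain groups C_0 ≅ Z^5, C_1 ≅ Z^10, C_2 ≅ Z^5.

Boundary ∂_1: C_1 → C_0 sends each edge [p,q] (with p < q) to q − p. For instance
  ∂[v_0,v_1] = [v_1] − [v_0].
The 5×10 boundary matrix has rank 4 and Smith normal form diag(1,1,1,1).

Boundary ∂_2: C_2 → C_1 acts by ∂[p,q,r] = [q,r] − [p,r] + [p,q]. For instance
  ∂[v_0,v_2,v_3] = [v_2,v_3] − [v_0,v_3] + [v_0,v_2],
  ∂[v_0,v_1,v_4] = [v_1,v_4] − [v_0,v_4] + [v_0,v_1].
This gives a 10×5 integer matrix of rank 5; reducing to Smith normal form yields diagonal entries (1,1,1,1,1).

From H_k ≅ ker(∂_k) / im(∂_{k+1}) we obtain:

  H_0: rank C_0 − rank ∂_1 = 5 − 4 = 1, and the invariant factors of ∂_1 are all 1, so H_0 ≅ Z.
  H_1: rank ker ∂_1 − rank ∂_2 = (10 − 4) − 5 = 1, and the invariant factors of ∂_2 are all 1, so H_1 ≅ Z.
  H_2: rank ker ∂_2 − rank ∂_3 = (5 − 5) − 0 = 0, and there is no ∂_3, so H_2 ≅ 0.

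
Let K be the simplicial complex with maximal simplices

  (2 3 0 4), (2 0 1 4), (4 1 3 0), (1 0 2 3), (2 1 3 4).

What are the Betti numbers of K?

Take the total order 0 < 1 < 2 < 3 < 4 on the vertex set. Then K (dimension 3) consists of the simplices:

  0-simplices (5): [0], [1], [2], [3], [4]
  1-simplices (10): [0,1], [0,2], [0,3], [0,4], [1,2], [1,3], [1,4], [2,3], [2,4], [3,4]
  2-simplices (10): [0,1,2], [0,1,3], [0,1,4], [0,2,3], [0,2,4], [0,3,4], [1,2,3], [1,2,4], [1,3,4], [2,3,4]
  3-simplices (5): [0,1,2,3], [0,1,2,4], [0,1,3,4], [0,2,3,4], [1,2,3,4]

so the chain groups are C_0 ≅ Z^5, C_1 ≅ Z^10, C_2 ≅ Z^10, C_3 ≅ Z^5.

∂_1: C_1 → C_0 sends each edge [p,q] (with p < q) to q − p.
As a 5×10 matrix over Z this has rank 4, with invariant factors (1,1,1,1).

∂_2: C_2 → C_1 acts by ∂[p,q,r] = [q,r] − [p,r] + [p,q]. For instance
  ∂[0,2,4] = [2,4] − [0,4] + [0,2],
  ∂[0,2,3] = [2,3] − [0,3] + [0,2].
The resulting 10×10 matrix has rank 6, and its Smith normal form has invariant factors (1,1,1,1,1,1).

The boundary map ∂_3: C_3 → C_2 sends each 3-simplex σ to the alternating sum Σ_i (−1)^i (σ with its i-th vertex removed). For instance
  ∂[0,2,3,4] = [2,3,4] − [0,3,4] + [0,2,4] − [0,2,3],
  ∂[0,1,2,3] = [1,2,3] − [0,2,3] + [0,1,3] − [0,1,2].
The 10×5 boundary matrix has rank 4 and Smith normal form diag(1,1,1,1).

Now H_k = ker ∂_k / im ∂_{k+1}, so:

  H_0: rank C_0 − rank ∂_1 = 5 − 4 = 1, and the invariant factors of ∂_1 are all 1, so H_0 ≅ Z.
  H_1: rank ker ∂_1 − rank ∂_2 = (10 − 4) − 6 = 0, and the invariant factors of ∂_2 are all 1, so H_1 ≅ 0.
  H_2: rank ker ∂_2 − rank ∂_3 = (10 − 6) − 4 = 0, and the invariant factors of ∂_3 are all 1, so H_2 ≅ 0.
  H_3: rank ker ∂_3 − rank ∂_4 = (5 − 4) − 0 = 1, and there is no ∂_4, so H_3 ≅ Z.

As a check, the Euler characteristic is 5 − 10 + 10 − 5 = 0, which agrees with 1 − 0 + 0 − 1 = 0.
(K is a triangulation of the 3-sphere S^3.)

Hence the Betti numbers are b_0 = 1, b_1 = 0, b_2 = 0, b_3 = 1.

b_0 = 1, b_1 = 0, b_2 = 0, b_3 = 1.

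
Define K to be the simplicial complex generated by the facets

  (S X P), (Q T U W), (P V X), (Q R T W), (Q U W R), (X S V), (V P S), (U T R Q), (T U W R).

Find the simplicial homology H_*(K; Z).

Fix the vertex order P < Q < R < S < T < U < V < W < X and write every simplex with vertices in increasing order. Then dim K = 3 and the simplices of K are:

  0-simplices (9): P, Q, R, S, T, U, V, W, X
  1-simplices (16): PS, PV, PX, QR, QT, QU, QW, RT, RU, RW, SV, SX, TU, TW, UW, VX
  2-simplices (14): PSV, PSX, PVX, QRT, QRU, QRW, QTU, QTW, QUW, RTU, RTW, RUW, SVX, TUW
  3-simplices (5): QRTU, QRTW, QRUW, QTUW, RTUW

Hence C_0 ≅ Z^9, C_1 ≅ Z^16, C_2 ≅ Z^14, C_3 ≅ Z^5.

∂_1: C_1 → C_0 is given by ∂[p,q] = [q] − [p]. For instance
  ∂TW = W − T.
This gives a 9×16 integer matrix of rank 7; reducing to Smith normal form yields diagonal entries (1,1,1,1,1,1,1).

Boundary ∂_2: C_2 → C_1 maps a triangle to the signed sum of its edges. For instance
  ∂QUW = UW − QW + QU,
  ∂RUW = UW − RW + RU.
The 16×14 boundary matrix has rank 9 and Smith normal form diag(1,1,1,1,1,1,1,1,1).

The boundary map ∂_3: C_3 → C_2 sends each 3-simplex σ to the alternating sum Σ_i (−1)^i (σ with its i-th vertex removed). For instance
  ∂QRUW = RUW − QUW + QRW − QRU,
  ∂QTUW = TUW − QUW + QTW − QTU.
This gives a 14×5 integer matrix of rank 4; reducing to Smith normal form yields diagonal entries (1,1,1,1).

Computing H_k = (kernel of ∂_k) / (image of ∂_{k+1}):

  H_0: rank C_0 − rank ∂_1 = 9 − 7 = 2, and the invariant factors of ∂_1 are all 1, so H_0 ≅ Z^2.
  H_1: rank ker ∂_1 − rank ∂_2 = (16 − 7) − 9 = 0, and the invariant factors of ∂_2 are all 1, so H_1 ≅ 0.
  H_2: rank ker ∂_2 − rank ∂_3 = (14 − 9) − 4 = 1, and the invariant factors of ∂_3 are all 1, so H_2 ≅ Z.
  H_3: rank ker ∂_3 − rank ∂_4 = (5 − 4) − 0 = 1, and there is no ∂_4, so H_3 ≅ Z.

As a check, the Euler characteristic is 9 − 16 + 14 − 5 = 2, which agrees with 2 − 0 + 1 − 1 = 2.
(K is a triangulation of the disjoint union of the 3-sphere S^3 and the 2-sphere S^2.)

H_0 ≅ Z^2,  H_1 = 0,  H_2 ≅ Z,  H_3 ≅ Z.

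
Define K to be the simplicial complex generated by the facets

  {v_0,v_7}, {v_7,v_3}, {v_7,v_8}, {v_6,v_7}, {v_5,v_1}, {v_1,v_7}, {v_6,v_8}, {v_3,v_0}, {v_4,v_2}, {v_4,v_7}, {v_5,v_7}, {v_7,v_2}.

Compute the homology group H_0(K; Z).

K has 9 vertices, 12 edges.
rank ∂_0 = 0, rank ∂_1 = 8 ⇒ b_0 = 9 − 0 − 8 = 1; all invariant factors of ∂_1 are 1 so no torsion. So H_0 ≅ Z.

H_0 ≅ Z.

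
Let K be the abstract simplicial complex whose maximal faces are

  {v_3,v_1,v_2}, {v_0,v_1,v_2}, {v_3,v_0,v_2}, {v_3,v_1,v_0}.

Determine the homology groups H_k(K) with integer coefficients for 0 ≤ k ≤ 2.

H_0 ≅ Z,  H_1 = 0,  H_2 ≅ Z.

We work with the vertex ordering v_0 < v_1 < v_2 < v_3. The simplices of K, each written with vertices in increasing order, are:

  0-simplices (4): [v_0], [v_1], [v_2], [v_3]
  1-simplices (6): [v_0,v_1], [v_0,v_2], [v_0,v_3], [v_1,v_2], [v_1,v_3], [v_2,v_3]
  2-simplices (4): [v_0,v_1,v_2], [v_0,v_1,v_3], [v_0,v_2,v_3], [v_1,v_2,v_3]

giving chain groups C_0 ≅ Z^4, C_1 ≅ Z^6, C_2 ≅ Z^4.

∂_1: C_1 → C_0 is given by ∂[p,q] = [q] − [p]. For instance
  ∂[v_2,v_3] = [v_3] − [v_2].
The resulting 4×6 matrix has rank 3, and its Smith normal form has invariant factors (1,1,1).

Boundary ∂_2: C_2 → C_1 acts by ∂[p,q,r] = [q,r] − [p,r] + [p,q]. For instance
  ∂[v_0,v_1,v_2] = [v_1,v_2] − [v_0,v_2] + [v_0,v_1],
  ∂[v_0,v_1,v_3] = [v_1,v_3] − [v_0,v_3] + [v_0,v_1].
As a 6×4 matrix over Z this has rank 3, with invariant factors (1,1,1).

From H_k ≅ ker(∂_k) / im(∂_{k+1}) we obtain:

  H_0: rank C_0 − rank ∂_1 = 4 − 3 = 1, and the invariant factors of ∂_1 are all 1, so H_0 ≅ Z.
  H_1: rank ker ∂_1 − rank ∂_2 = (6 − 3) − 3 = 0, and the invariant factors of ∂_2 are all 1, so H_1 ≅ 0.
  H_2: rank ker ∂_2 − rank ∂_3 = (4 − 3) − 0 = 1, and there is no ∂_3, so H_2 ≅ Z.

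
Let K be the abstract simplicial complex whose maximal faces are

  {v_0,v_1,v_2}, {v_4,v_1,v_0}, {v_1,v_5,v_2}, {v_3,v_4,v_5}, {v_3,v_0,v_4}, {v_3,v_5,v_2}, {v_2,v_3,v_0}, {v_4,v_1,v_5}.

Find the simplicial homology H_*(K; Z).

H_0 ≅ Z,  H_1 = 0,  H_2 ≅ Z.

Fix the vertex order v_0 < v_1 < v_2 < v_3 < v_4 < v_5 and write every simplex with vertices in increasing order. Then dim K = 2 and the simplices of K are:

  0-simplices (6): [v_0], [v_1], [v_2], [v_3], [v_4], [v_5]
  1-simplices (12): [v_0,v_1], [v_0,v_2], [v_0,v_3], [v_0,v_4], [v_1,v_2], [v_1,v_4], [v_1,v_5], [v_2,v_3], [v_2,v_5], [v_3,v_4], [v_3,v_5], [v_4,v_5]
  2-simplices (8): [v_0,v_1,v_2], [v_0,v_1,v_4], [v_0,v_2,v_3], [v_0,v_3,v_4], [v_1,v_2,v_5], [v_1,v_4,v_5], [v_2,v_3,v_5], [v_3,v_4,v_5]

giving chain groups C_0 ≅ Z^6, C_1 ≅ Z^12, C_2 ≅ Z^8.

Boundary ∂_1: C_1 → C_0 is given by ∂[p,q] = [q] − [p]. For instance
  ∂[v_2,v_5] = [v_5] − [v_2].
This gives a 6×12 integer matrix of rank 5; reducing to Smith normal form yields diagonal entries (1,1,1,1,1).

The boundary map ∂_2: C_2 → C_1 acts by ∂[p,q,r] = [q,r] − [p,r] + [p,q]. For instance
  ∂[v_0,v_1,v_2] = [v_1,v_2] − [v_0,v_2] + [v_0,v_1],
  ∂[v_0,v_3,v_4] = [v_3,v_4] − [v_0,v_4] + [v_0,v_3].
This gives a 12×8 integer matrix of rank 7; reducing to Smith normal form yields diagonal entries (1,1,1,1,1,1,1).

Now H_k = ker ∂_k / im ∂_{k+1}, so:

  H_0: rank C_0 − rank ∂_1 = 6 − 5 = 1, and the invariant factors of ∂_1 are all 1, so H_0 = Z.
  H_1: rank ker ∂_1 − rank ∂_2 = (12 − 5) − 7 = 0, and the invariant factors of ∂_2 are all 1, so H_1 = 0.
  H_2: rank ker ∂_2 − rank ∂_3 = (8 − 7) − 0 = 1, and there is no ∂_3, so H_2 = Z.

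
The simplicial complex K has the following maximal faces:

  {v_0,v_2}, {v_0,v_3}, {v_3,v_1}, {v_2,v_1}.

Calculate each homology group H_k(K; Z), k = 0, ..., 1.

K has 4 vertices, 4 edges.
rank ∂_0 = 0, rank ∂_1 = 3 ⇒ b_0 = 4 − 0 − 3 = 1; all invariant factors of ∂_1 are 1 so no torsion. So H_0 = Z.
rank ∂_1 = 3, rank ∂_2 = 0 ⇒ b_1 = 4 − 3 − 0 = 1. So H_1 = Z.

H_0 = Z,  H_1 = Z.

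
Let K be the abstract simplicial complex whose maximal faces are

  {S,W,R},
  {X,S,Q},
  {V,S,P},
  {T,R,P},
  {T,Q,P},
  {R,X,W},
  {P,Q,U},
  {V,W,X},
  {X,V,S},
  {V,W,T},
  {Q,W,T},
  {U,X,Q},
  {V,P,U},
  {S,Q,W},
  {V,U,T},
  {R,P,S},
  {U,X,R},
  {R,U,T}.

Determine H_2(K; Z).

H_2 = 0.

Order the vertices as P < Q < R < S < T < U < V < W < X. Listing each simplex with vertices in this order, K has dimension 2 with simplices:

  0-simplices (9): P, Q, R, S, T, U, V, W, X
  1-simplices (27): PQ, PR, PS, PT, PU, PV, QS, QT, QU, QW, QX, RS, RT, RU, RW, RX, SV, SW, SX, TU, TV, TW, UV, UX, VW, VX, WX
  2-simplices (18): PQT, PQU, PRS, PRT, PSV, PUV, QSW, QSX, QTW, QUX, RSW, RTU, RUX, RWX, SVX, TUV, TVW, VWX

Hence C_0 ≅ Z^9, C_1 ≅ Z^27, C_2 ≅ Z^18.

∂_1: C_1 → C_0 maps an edge to its endpoints' difference, ∂[p,q] = q − p.
As a 9×27 matrix over Z this has rank 8, with invariant factors (1,1,1,1,1,1,1,1).

The boundary map ∂_2: C_2 → C_1 maps a triangle to the signed sum of its edges. For instance
  ∂PRT = RT − PT + PR,
  ∂QSW = SW − QW + QS.
This gives a 27×18 integer matrix of rank 18; reducing to Smith normal form yields diagonal entries (1,1,1,1,1,1,1,1,1,1,1,1,1,1,1,1,1,2).

Reading off H_k = ker ∂_k / im ∂_{k+1}:

  H_2: rank ker ∂_2 − rank ∂_3 = (18 − 18) − 0 = 0, and there is no ∂_3, so H_2 = 0.

(K is a triangulation of the Klein bottle.)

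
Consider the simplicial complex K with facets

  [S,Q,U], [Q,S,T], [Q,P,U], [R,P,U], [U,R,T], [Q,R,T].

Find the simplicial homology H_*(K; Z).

Take the total order P < Q < R < S < T < U on the vertex set. Then K (dimension 2) consists of the simplices:

  0-simplices (6): P, Q, R, S, T, U
  1-simplices (12): PQ, PR, PU, QR, QS, QT, QU, RT, RU, ST, SU, TU
  2-simplices (6): PQU, PRU, QRT, QST, QSU, RTU

giving chain groups C_0 ≅ Z^6, C_1 ≅ Z^12, C_2 ≅ Z^6.

Boundary ∂_1: C_1 → C_0 is given by ∂[p,q] = [q] − [p].
The resulting 6×12 matrix has rank 5, and its Smith normal form has invariant factors (1,1,1,1,1).

The boundary map ∂_2: C_2 → C_1 acts by ∂[p,q,r] = [q,r] − [p,r] + [p,q]. For instance
  ∂QSU = SU − QU + QS,
  ∂QST = ST − QT + QS.
As a 12×6 matrix over Z this has rank 6, with invariant factors (1,1,1,1,1,1).

From H_k ≅ ker(∂_k) / im(∂_{k+1}) we obtain:

  H_0: rank C_0 − rank ∂_1 = 6 − 5 = 1, and the invariant factors of ∂_1 are all 1, so H_0 = Z.
  H_1: rank ker ∂_1 − rank ∂_2 = (12 − 5) − 6 = 1, and the invariant factors of ∂_2 are all 1, so H_1 = Z.
  H_2: rank ker ∂_2 − rank ∂_3 = (6 − 6) − 0 = 0, and there is no ∂_3, so H_2 = 0.

(K is a triangulation of the cylinder S^1 x I.)

H_0 = Z,  H_1 = Z,  H_2 = 0.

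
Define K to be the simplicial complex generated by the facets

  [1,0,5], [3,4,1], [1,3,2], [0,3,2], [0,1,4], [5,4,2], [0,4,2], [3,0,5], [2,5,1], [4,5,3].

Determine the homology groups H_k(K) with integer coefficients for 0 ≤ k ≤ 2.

H_0 ≅ Z,  H_1 ≅ Z/2,  H_2 = 0.

We work with the vertex ordering 0 < 1 < 2 < 3 < 4 < 5. The simplices of K, each written with vertices in increasing order, are:

  0-simplices (6): [0], [1], [2], [3], [4], [5]
  1-simplices (15): [0,1], [0,2], [0,3], [0,4], [0,5], [1,2], [1,3], [1,4], [1,5], [2,3], [2,4], [2,5], [3,4], [3,5], [4,5]
  2-simplices (10): [0,1,4], [0,1,5], [0,2,3], [0,2,4], [0,3,5], [1,2,3], [1,2,5], [1,3,4], [2,4,5], [3,4,5]

so the chain groups are C_0 ≅ Z^6, C_1 ≅ Z^15, C_2 ≅ Z^10.

∂_1: C_1 → C_0 sends each edge [p,q] (with p < q) to q − p. For instance
  ∂[0,2] = [2] − [0].
The 6×15 boundary matrix has rank 5 and Smith normal form diag(1,1,1,1,1).

The boundary map ∂_2: C_2 → C_1 maps a triangle to the signed sum of its edges. For instance
  ∂[1,3,4] = [3,4] − [1,4] + [1,3],
  ∂[1,2,3] = [2,3] − [1,3] + [1,2].
The 15×10 boundary matrix has rank 10 and Smith normal form diag(1,1,1,1,1,1,1,1,1,2).

Computing H_k = (kernel of ∂_k) / (image of ∂_{k+1}):

  H_0: rank C_0 − rank ∂_1 = 6 − 5 = 1, and the invariant factors of ∂_1 are all 1, so H_0 ≅ Z.
  H_1: rank ker ∂_1 − rank ∂_2 = (15 − 5) − 10 = 0, and ∂_2 has invariant factor 2 > 1, so H_1 ≅ Z/2.
  H_2: rank ker ∂_2 − rank ∂_3 = (10 − 10) − 0 = 0, and there is no ∂_3, so H_2 ≅ 0.

As a check, the Euler characteristic is 6 − 15 + 10 = 1, which agrees with 1 − 0 + 0 = 1.
(K is a triangulation of the real projective plane RP^2.)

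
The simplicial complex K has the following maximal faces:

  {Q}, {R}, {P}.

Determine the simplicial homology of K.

H_0 ≅ Z^3.

K has 3 vertices.
rank ∂_0 = 0, rank ∂_1 = 0 ⇒ b_0 = 3 − 0 − 0 = 3. So H_0 = Z^3.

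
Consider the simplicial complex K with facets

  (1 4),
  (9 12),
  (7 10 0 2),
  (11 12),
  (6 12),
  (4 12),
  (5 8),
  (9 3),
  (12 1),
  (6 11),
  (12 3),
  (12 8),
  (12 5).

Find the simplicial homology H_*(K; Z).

H_0 ≅ Z^2,  H_1 ≅ Z^4,  H_2 = 0,  H_3 = 0.

We work with the vertex ordering 0 < 1 < 2 < 3 < 4 < 5 < 6 < 7 < 8 < 9 < 10 < 11 < 12. The simplices of K, each written with vertices in increasing order, are:

  0-simplices (13): [0], [1], [2], [3], [4], [5], [6], [7], [8], [9], [10], [11], [12]
  1-simplices (18): [0,2], [0,7], [0,10], [1,4], [1,12], [2,7], [2,10], [3,9], [3,12], [4,12], [5,8], [5,12], [6,11], [6,12], [7,10], [8,12], [9,12], [11,12]
  2-simplices (4): [0,2,7], [0,2,10], [0,7,10], [2,7,10]
  3-simplices (1): [0,2,7,10]

giving chain groups C_0 ≅ Z^13, C_1 ≅ Z^18, C_2 ≅ Z^4, C_3 ≅ Z^1.

Boundary ∂_1: C_1 → C_0 maps an edge to its endpoints' difference, ∂[p,q] = q − p.
As a 13×18 matrix over Z this has rank 11, with invariant factors (1,1,1,1,1,1,1,1,1,1,1).

Boundary ∂_2: C_2 → C_1 sends each 2-simplex [p,q,r] to [q,r] − [p,r] + [p,q]. For instance
  ∂[0,2,10] = [2,10] − [0,10] + [0,2],
  ∂[2,7,10] = [7,10] − [2,10] + [2,7].
As a 18×4 matrix over Z this has rank 3, with invariant factors (1,1,1).

∂_3: C_3 → C_2 sends each 3-simplex σ to the alternating sum Σ_i (−1)^i (σ with its i-th vertex removed). For instance
  ∂[0,2,7,10] = [2,7,10] − [0,7,10] + [0,2,10] − [0,2,7].
The resulting 4×1 matrix has rank 1, and its Smith normal form has invariant factors (1).

Now H_k = ker ∂_k / im ∂_{k+1}, so:

  H_0: rank C_0 − rank ∂_1 = 13 − 11 = 2, and the invariant factors of ∂_1 are all 1, so H_0 = Z^2.
  H_1: rank ker ∂_1 − rank ∂_2 = (18 − 11) − 3 = 4, and the invariant factors of ∂_2 are all 1, so H_1 = Z^4.
  H_2: rank ker ∂_2 − rank ∂_3 = (4 − 3) − 1 = 0, and the invariant factors of ∂_3 are all 1, so H_2 = 0.
  H_3: rank ker ∂_3 − rank ∂_4 = (1 − 1) − 0 = 0, and there is no ∂_4, so H_3 = 0.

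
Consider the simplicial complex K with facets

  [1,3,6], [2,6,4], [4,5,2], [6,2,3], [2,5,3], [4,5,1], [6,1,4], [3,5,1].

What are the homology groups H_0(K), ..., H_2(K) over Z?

Take the total order 1 < 2 < 3 < 4 < 5 < 6 on the vertex set. Then K (dimension 2) consists of the simplices:

  0-simplices (6): [1], [2], [3], [4], [5], [6]
  1-simplices (12): [1,3], [1,4], [1,5], [1,6], [2,3], [2,4], [2,5], [2,6], [3,5], [3,6], [4,5], [4,6]
  2-simplices (8): [1,3,5], [1,3,6], [1,4,5], [1,4,6], [2,3,5], [2,3,6], [2,4,5], [2,4,6]

giving chain groups C_0 ≅ Z^6, C_1 ≅ Z^12, C_2 ≅ Z^8.

Boundary ∂_1: C_1 → C_0 is given by ∂[p,q] = [q] − [p].
This gives a 6×12 integer matrix of rank 5; reducing to Smith normal form yields diagonal entries (1,1,1,1,1).

Boundary ∂_2: C_2 → C_1 maps a triangle to the signed sum of its edges. For instance
  ∂[1,3,6] = [3,6] − [1,6] + [1,3],
  ∂[2,3,6] = [3,6] − [2,6] + [2,3].
The resulting 12×8 matrix has rank 7, and its Smith normal form has invariant factors (1,1,1,1,1,1,1).

Reading off H_k = ker ∂_k / im ∂_{k+1}:

  H_0: rank C_0 − rank ∂_1 = 6 − 5 = 1, and the invariant factors of ∂_1 are all 1, so H_0 = Z.
  H_1: rank ker ∂_1 − rank ∂_2 = (12 − 5) − 7 = 0, and the invariant factors of ∂_2 are all 1, so H_1 = 0.
  H_2: rank ker ∂_2 − rank ∂_3 = (8 − 7) − 0 = 1, and there is no ∂_3, so H_2 = Z.

As a check, the Euler characteristic is 6 − 12 + 8 = 2, which agrees with 1 − 0 + 1 = 2.
(K is a triangulation of the 2-sphere S^2.)

H_0 ≅ Z,  H_1 = 0,  H_2 ≅ Z.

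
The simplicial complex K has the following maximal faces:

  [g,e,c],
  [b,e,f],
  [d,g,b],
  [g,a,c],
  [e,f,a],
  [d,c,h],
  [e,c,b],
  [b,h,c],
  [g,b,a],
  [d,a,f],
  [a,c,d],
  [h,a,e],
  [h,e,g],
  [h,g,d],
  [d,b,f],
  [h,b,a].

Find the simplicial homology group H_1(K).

We work with the vertex ordering a < b < c < d < e < f < g < h. The simplices of K, each written with vertices in increasing order, are:

  0-simplices (8): a, b, c, d, e, f, g, h
  1-simplices (24): ab, ac, ad, ae, af, ag, ah, bc, bd, be, bf, bg, bh, cd, ce, cg, ch, df, dg, dh, ef, eg, eh, gh
  2-simplices (16): abg, abh, acd, acg, adf, aef, aeh, bce, bch, bdf, bdg, bef, cdh, ceg, dgh, egh

giving chain groups C_0 ≅ Z^8, C_1 ≅ Z^24, C_2 ≅ Z^16.

∂_1: C_1 → C_0 is given by ∂[p,q] = [q] − [p]. For instance
  ∂eh = h − e.
As a 8×24 matrix over Z this has rank 7, with invariant factors (1,1,1,1,1,1,1).

The boundary map ∂_2: C_2 → C_1 sends each 2-simplex [p,q,r] to [q,r] − [p,r] + [p,q]. For instance
  ∂abh = bh − ah + ab,
  ∂adf = df − af + ad.
The resulting 24×16 matrix has rank 15, and its Smith normal form has invariant factors (1,1,1,1,1,1,1,1,1,1,1,1,1,1,1).

Computing H_k = (kernel of ∂_k) / (image of ∂_{k+1}):

  H_1: rank ker ∂_1 − rank ∂_2 = (24 − 7) − 15 = 2, and the invariant factors of ∂_2 are all 1, so H_1 = Z^2.

H_1 = Z^2.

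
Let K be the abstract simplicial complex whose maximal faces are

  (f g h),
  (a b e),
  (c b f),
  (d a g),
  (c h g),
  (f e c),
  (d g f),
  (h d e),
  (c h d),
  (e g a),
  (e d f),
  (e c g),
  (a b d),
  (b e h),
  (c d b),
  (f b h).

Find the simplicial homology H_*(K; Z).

Take the total order a < b < c < d < e < f < g < h on the vertex set. Then K (dimension 2) consists of the simplices:

  0-simplices (8): a, b, c, d, e, f, g, h
  1-simplices (24): ab, ad, ae, ag, bc, bd, be, bf, bh, cd, ce, cf, cg, ch, de, df, dg, dh, ef, eg, eh, fg, fh, gh
  2-simplices (16): abd, abe, adg, aeg, bcd, bcf, beh, bfh, cdh, cef, ceg, cgh, def, deh, dfg, fgh

Hence C_0 ≅ Z^8, C_1 ≅ Z^24, C_2 ≅ Z^16.

∂_1: C_1 → C_0 maps an edge to its endpoints' difference, ∂[p,q] = q − p. For instance
  ∂bh = h − b.
The 8×24 boundary matrix has rank 7 and Smith normal form diag(1,1,1,1,1,1,1).

∂_2: C_2 → C_1 maps a triangle to the signed sum of its edges. For instance
  ∂dfg = fg − dg + df,
  ∂ceg = eg − cg + ce.
This gives a 24×16 integer matrix of rank 15; reducing to Smith normal form yields diagonal entries (1,1,1,1,1,1,1,1,1,1,1,1,1,1,1).

Reading off H_k = ker ∂_k / im ∂_{k+1}:

  H_0: rank C_0 − rank ∂_1 = 8 − 7 = 1, and the invariant factors of ∂_1 are all 1, so H_0 ≅ Z.
  H_1: rank ker ∂_1 − rank ∂_2 = (24 − 7) − 15 = 2, and the invariant factors of ∂_2 are all 1, so H_1 ≅ Z^2.
  H_2: rank ker ∂_2 − rank ∂_3 = (16 − 15) − 0 = 1, and there is no ∂_3, so H_2 ≅ Z.

H_0 = Z,  H_1 = Z^2,  H_2 = Z.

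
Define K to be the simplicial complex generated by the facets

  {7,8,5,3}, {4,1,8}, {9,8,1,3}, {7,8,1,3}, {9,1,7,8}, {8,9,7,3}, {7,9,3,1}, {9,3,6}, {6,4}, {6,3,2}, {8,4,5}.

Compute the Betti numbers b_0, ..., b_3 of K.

b_0 = 1, b_1 = 1, b_2 = 0, b_3 = 1.

We work with the vertex ordering 1 < 2 < 3 < 4 < 5 < 6 < 7 < 8 < 9. The simplices of K, each written with vertices in increasing order, are:

  0-simplices (9): [1], [2], [3], [4], [5], [6], [7], [8], [9]
  1-simplices (21): [1,3], [1,4], [1,7], [1,8], [1,9], [2,3], [2,6], [3,5], [3,6], [3,7], [3,8], [3,9], [4,5], [4,6], [4,8], [5,7], [5,8], [6,9], [7,8], [7,9], [8,9]
  2-simplices (17): [1,3,7], [1,3,8], [1,3,9], [1,4,8], [1,7,8], [1,7,9], [1,8,9], [2,3,6], [3,5,7], [3,5,8], [3,6,9], [3,7,8], [3,7,9], [3,8,9], [4,5,8], [5,7,8], [7,8,9]
  3-simplices (6): [1,3,7,8], [1,3,7,9], [1,3,8,9], [1,7,8,9], [3,5,7,8], [3,7,8,9]

so the chain groups are C_0 ≅ Z^9, C_1 ≅ Z^21, C_2 ≅ Z^17, C_3 ≅ Z^6.

∂_1: C_1 → C_0 maps an edge to its endpoints' difference, ∂[p,q] = q − p.
This gives a 9×21 integer matrix of rank 8; reducing to Smith normal form yields diagonal entries (1,1,1,1,1,1,1,1).

Boundary ∂_2: C_2 → C_1 sends each 2-simplex [p,q,r] to [q,r] − [p,r] + [p,q]. For instance
  ∂[4,5,8] = [5,8] − [4,8] + [4,5],
  ∂[7,8,9] = [8,9] − [7,9] + [7,8].
The 21×17 boundary matrix has rank 12 and Smith normal form diag(1,1,1,1,1,1,1,1,1,1,1,1).

Boundary ∂_3: C_3 → C_2 sends each 3-simplex σ to the alternating sum Σ_i (−1)^i (σ with its i-th vertex removed). For instance
  ∂[1,3,7,8] = [3,7,8] − [1,7,8] + [1,3,8] − [1,3,7],
  ∂[3,5,7,8] = [5,7,8] − [3,7,8] + [3,5,8] − [3,5,7].
The resulting 17×6 matrix has rank 5, and its Smith normal form has invariant factors (1,1,1,1,1).

Computing H_k = (kernel of ∂_k) / (image of ∂_{k+1}):

  H_0: rank C_0 − rank ∂_1 = 9 − 8 = 1, and the invariant factors of ∂_1 are all 1, so H_0 = Z.
  H_1: rank ker ∂_1 − rank ∂_2 = (21 − 8) − 12 = 1, and the invariant factors of ∂_2 are all 1, so H_1 = Z.
  H_2: rank ker ∂_2 − rank ∂_3 = (17 − 12) − 5 = 0, and the invariant factors of ∂_3 are all 1, so H_2 = 0.
  H_3: rank ker ∂_3 − rank ∂_4 = (6 − 5) − 0 = 1, and there is no ∂_4, so H_3 = Z.

Hence the Betti numbers are b_0 = 1, b_1 = 1, b_2 = 0, b_3 = 1.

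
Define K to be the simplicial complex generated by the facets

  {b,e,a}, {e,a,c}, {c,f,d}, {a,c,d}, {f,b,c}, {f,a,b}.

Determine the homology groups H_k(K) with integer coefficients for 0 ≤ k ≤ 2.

H_0 ≅ Z,  H_1 ≅ Z,  H_2 = 0.

We work with the vertex ordering a < b < c < d < e < f. The simplices of K, each written with vertices in increasing order, are:

  0-simplices (6): a, b, c, d, e, f
  1-simplices (12): ab, ac, ad, ae, af, bc, be, bf, cd, ce, cf, df
  2-simplices (6): abe, abf, acd, ace, bcf, cdf

giving chain groups C_0 ≅ Z^6, C_1 ≅ Z^12, C_2 ≅ Z^6.

∂_1: C_1 → C_0 is given by ∂[p,q] = [q] − [p]. For instance
  ∂bf = f − b.
The resulting 6×12 matrix has rank 5, and its Smith normal form has invariant factors (1,1,1,1,1).

∂_2: C_2 → C_1 sends each 2-simplex [p,q,r] to [q,r] − [p,r] + [p,q]. For instance
  ∂bcf = cf − bf + bc,
  ∂abf = bf − af + ab.
This gives a 12×6 integer matrix of rank 6; reducing to Smith normal form yields diagonal entries (1,1,1,1,1,1).

Reading off H_k = ker ∂_k / im ∂_{k+1}:

  H_0: rank C_0 − rank ∂_1 = 6 − 5 = 1, and the invariant factors of ∂_1 are all 1, so H_0 ≅ Z.
  H_1: rank ker ∂_1 − rank ∂_2 = (12 − 5) − 6 = 1, and the invariant factors of ∂_2 are all 1, so H_1 ≅ Z.
  H_2: rank ker ∂_2 − rank ∂_3 = (6 − 6) − 0 = 0, and there is no ∂_3, so H_2 ≅ 0.

(K is a triangulation of the cylinder S^1 x I.)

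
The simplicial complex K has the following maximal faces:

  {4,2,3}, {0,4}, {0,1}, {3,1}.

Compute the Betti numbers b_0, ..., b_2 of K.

b_0 = 1, b_1 = 1, b_2 = 0.

Take the total order 0 < 1 < 2 < 3 < 4 on the vertex set. Then K (dimension 2) consists of the simplices:

  0-simplices (5): [0], [1], [2], [3], [4]
  1-simplices (6): [0,1], [0,4], [1,3], [2,3], [2,4], [3,4]
  2-simplices (1): [2,3,4]

so the chain groups are C_0 ≅ Z^5, C_1 ≅ Z^6, C_2 ≅ Z^1.

The boundary map ∂_1: C_1 → C_0 maps an edge to its endpoints' difference, ∂[p,q] = q − p. For instance
  ∂[2,3] = [3] − [2].
This gives a 5×6 integer matrix of rank 4; reducing to Smith normal form yields diagonal entries (1,1,1,1).

∂_2: C_2 → C_1 acts by ∂[p,q,r] = [q,r] − [p,r] + [p,q]. For instance
  ∂[2,3,4] = [3,4] − [2,4] + [2,3].
This gives a 6×1 integer matrix of rank 1; reducing to Smith normal form yields diagonal entries (1).

Computing H_k = (kernel of ∂_k) / (image of ∂_{k+1}):

  H_0: rank C_0 − rank ∂_1 = 5 − 4 = 1, and the invariant factors of ∂_1 are all 1, so H_0 ≅ Z.
  H_1: rank ker ∂_1 − rank ∂_2 = (6 − 4) − 1 = 1, and the invariant factors of ∂_2 are all 1, so H_1 ≅ Z.
  H_2: rank ker ∂_2 − rank ∂_3 = (1 − 1) − 0 = 0, and there is no ∂_3, so H_2 ≅ 0.

As a check, the Euler characteristic is 5 − 6 + 1 = 0, which agrees with 1 − 1 + 0 = 0.

Hence the Betti numbers are b_0 = 1, b_1 = 1, b_2 = 0.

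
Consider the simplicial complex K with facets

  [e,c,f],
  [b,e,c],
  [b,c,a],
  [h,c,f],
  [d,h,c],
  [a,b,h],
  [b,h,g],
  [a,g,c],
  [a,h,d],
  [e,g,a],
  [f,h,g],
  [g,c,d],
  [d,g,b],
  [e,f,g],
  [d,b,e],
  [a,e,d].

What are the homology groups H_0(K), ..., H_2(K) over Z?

K has 8 vertices, 24 edges, 16 triangles.
rank ∂_0 = 0, rank ∂_1 = 7 ⇒ b_0 = 8 − 0 − 7 = 1; all invariant factors of ∂_1 are 1 so no torsion. So H_0 ≅ Z.
rank ∂_1 = 7, rank ∂_2 = 15 ⇒ b_1 = 24 − 7 − 15 = 2; all invariant factors of ∂_2 are 1 so no torsion. So H_1 ≅ Z^2.
rank ∂_2 = 15, rank ∂_3 = 0 ⇒ b_2 = 16 − 15 − 0 = 1. So H_2 ≅ Z.

H_0 = Z,  H_1 = Z^2,  H_2 = Z.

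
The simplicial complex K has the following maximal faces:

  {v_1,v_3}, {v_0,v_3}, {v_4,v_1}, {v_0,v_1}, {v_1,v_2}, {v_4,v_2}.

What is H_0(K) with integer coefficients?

H_0 = Z.

We work with the vertex ordering v_0 < v_1 < v_2 < v_3 < v_4. The simplices of K, each written with vertices in increasing order, are:

  0-simplices (5): [v_0], [v_1], [v_2], [v_3], [v_4]
  1-simplices (6): [v_0,v_1], [v_0,v_3], [v_1,v_2], [v_1,v_3], [v_1,v_4], [v_2,v_4]

so the chain groups are C_0 ≅ Z^5, C_1 ≅ Z^6.

Boundary ∂_1: C_1 → C_0 is given by ∂[p,q] = [q] − [p].
As a 5×6 matrix over Z this has rank 4, with invariant factors (1,1,1,1).

Now H_k = ker ∂_k / im ∂_{k+1}, so:

  H_0: rank C_0 − rank ∂_1 = 5 − 4 = 1, and the invariant factors of ∂_1 are all 1, so H_0 = Z.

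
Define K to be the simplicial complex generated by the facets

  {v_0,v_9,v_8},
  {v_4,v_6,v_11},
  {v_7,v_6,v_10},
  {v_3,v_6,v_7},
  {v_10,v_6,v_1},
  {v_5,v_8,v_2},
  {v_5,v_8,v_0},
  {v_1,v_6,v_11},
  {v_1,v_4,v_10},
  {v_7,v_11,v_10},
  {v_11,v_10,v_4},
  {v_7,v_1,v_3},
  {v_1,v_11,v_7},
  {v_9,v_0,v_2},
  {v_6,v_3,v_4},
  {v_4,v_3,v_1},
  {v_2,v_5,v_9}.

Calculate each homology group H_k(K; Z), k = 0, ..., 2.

H_0 ≅ Z^2,  H_1 ≅ Z ⊕ Z_2,  H_2 = 0.

Fix the vertex order v_0 < v_1 < v_2 < v_3 < v_4 < v_5 < v_6 < v_7 < v_8 < v_9 < v_10 < v_11 and write every simplex with vertices in increasing order. Then dim K = 2 and the simplices of K are:

  0-simplices (12): [v_0], [v_1], [v_2], [v_3], [v_4], [v_5], [v_6], [v_7], [v_8], [v_9], [v_10], [v_11]
  1-simplices (28): (28 of them)
  2-simplices (17): (17 of them)

so the chain groups are C_0 ≅ Z^12, C_1 ≅ Z^28, C_2 ≅ Z^17.

The boundary map ∂_1: C_1 → C_0 is given by ∂[p,q] = [q] − [p]. For instance
  ∂[v_5,v_9] = [v_9] − [v_5].
The resulting 12×28 matrix has rank 10, and its Smith normal form has invariant factors (1,1,1,1,1,1,1,1,1,1).

∂_2: C_2 → C_1 sends each 2-simplex [p,q,r] to [q,r] − [p,r] + [p,q]. For instance
  ∂[v_2,v_5,v_8] = [v_5,v_8] − [v_2,v_8] + [v_2,v_5],
  ∂[v_1,v_6,v_11] = [v_6,v_11] − [v_1,v_11] + [v_1,v_6].
This gives a 28×17 integer matrix of rank 17; reducing to Smith normal form yields diagonal entries (1,1,1,1,1,1,1,1,1,1,1,1,1,1,1,1,2).

Now H_k = ker ∂_k / im ∂_{k+1}, so:

  H_0: rank C_0 − rank ∂_1 = 12 − 10 = 2, and the invariant factors of ∂_1 are all 1, so H_0 ≅ Z^2.
  H_1: rank ker ∂_1 − rank ∂_2 = (28 − 10) − 17 = 1, and ∂_2 has invariant factor 2 > 1, so H_1 ≅ Z ⊕ Z_2.
  H_2: rank ker ∂_2 − rank ∂_3 = (17 − 17) − 0 = 0, and there is no ∂_3, so H_2 ≅ 0.

As a check, the Euler characteristic is 12 − 28 + 17 = 1, which agrees with 2 − 1 + 0 = 1.
(K is a triangulation of the disjoint union of the real projective plane RP^2 and the Möbius band.)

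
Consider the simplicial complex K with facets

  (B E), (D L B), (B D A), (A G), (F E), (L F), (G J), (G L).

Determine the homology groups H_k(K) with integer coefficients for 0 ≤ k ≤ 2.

We work with the vertex ordering A < B < D < E < F < G < J < L. The simplices of K, each written with vertices in increasing order, are:

  0-simplices (8): A, B, D, E, F, G, J, L
  1-simplices (11): AB, AD, AG, BD, BE, BL, DL, EF, FL, GJ, GL
  2-simplices (2): ABD, BDL

so the chain groups are C_0 ≅ Z^8, C_1 ≅ Z^11, C_2 ≅ Z^2.

The boundary map ∂_1: C_1 → C_0 is given by ∂[p,q] = [q] − [p].
The resulting 8×11 matrix has rank 7, and its Smith normal form has invariant factors (1,1,1,1,1,1,1).

The boundary map ∂_2: C_2 → C_1 maps a triangle to the signed sum of its edges. For instance
  ∂BDL = DL − BL + BD,
  ∂ABD = BD − AD + AB.
This gives a 11×2 integer matrix of rank 2; reducing to Smith normal form yields diagonal entries (1,1).

Computing H_k = (kernel of ∂_k) / (image of ∂_{k+1}):

  H_0: rank C_0 − rank ∂_1 = 8 − 7 = 1, and the invariant factors of ∂_1 are all 1, so H_0 = Z.
  H_1: rank ker ∂_1 − rank ∂_2 = (11 − 7) − 2 = 2, and the invariant factors of ∂_2 are all 1, so H_1 = Z^2.
  H_2: rank ker ∂_2 − rank ∂_3 = (2 − 2) − 0 = 0, and there is no ∂_3, so H_2 = 0.

H_0 = Z,  H_1 = Z^2,  H_2 = 0.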